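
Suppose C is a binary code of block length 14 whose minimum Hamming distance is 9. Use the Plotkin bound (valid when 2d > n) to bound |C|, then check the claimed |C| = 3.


Plotkin bound M ≤ 4; given |C| = 3 ≤ bound (satisfied).

Check applicability: 2d = 18, n = 14.
2d − n = 4 > 0, so Plotkin applies.
Compute d/(2d−n) = 9/4 ≈ 2.2500.
⌊d/(2d−n)⌋ = 2.
Plotkin bound: M ≤ 2·2 = 4.
Given |C| = 3, check: satisfied.
This |C| is below the Plotkin bound.


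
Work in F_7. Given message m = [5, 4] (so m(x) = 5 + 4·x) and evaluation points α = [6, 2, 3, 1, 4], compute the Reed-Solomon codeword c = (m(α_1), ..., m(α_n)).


c = [1, 6, 3, 2, 0]

Message polynomial: m(x) = 5 + 4·x (mod 7).
For each evaluation point α_i, compute m(α_i) mod 7:
  α_1 = 6: Horner steps 4 → 1, so m(6) = 1.
  α_2 = 2: Horner steps 4 → 6, so m(2) = 6.
  α_3 = 3: Horner steps 4 → 3, so m(3) = 3.
  α_4 = 1: Horner steps 4 → 2, so m(1) = 2.
  α_5 = 4: Horner steps 4 → 0, so m(4) = 0.
Codeword c = [1, 6, 3, 2, 0] ∈ F_7^5.


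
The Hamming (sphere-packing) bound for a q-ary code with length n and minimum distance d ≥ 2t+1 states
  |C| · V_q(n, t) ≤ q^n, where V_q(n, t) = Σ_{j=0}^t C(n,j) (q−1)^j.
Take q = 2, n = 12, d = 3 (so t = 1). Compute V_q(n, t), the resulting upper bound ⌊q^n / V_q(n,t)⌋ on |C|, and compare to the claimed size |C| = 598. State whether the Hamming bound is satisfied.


V_q(n, t) = 13, q^n = 4096, Hamming bound = 315, |C| = 598 > bound (violated).

Step 1: Compute V_q(n, t) = Σ_{j=0}^1 C(n, j) (q−1)^j.
  j = 0: C(12,0)·(1)^0 = 1·1 = 1.
  j = 1: C(12,1)·(1)^1 = 12·1 = 12.
  V_q(n, t) = 1 + 12 = 13.
Step 2: q^n = 2^12 = 4096.
Step 3: Hamming bound ⌊q^n / V_q(n,t)⌋ = ⌊4096/13⌋ = 315.
Step 4: Compare |C| = 598 to 315: violated.
The claimed |C| lies above the Hamming bound, so no 2-ary code of length 12 with d ≥ 3 can have 598 codewords.


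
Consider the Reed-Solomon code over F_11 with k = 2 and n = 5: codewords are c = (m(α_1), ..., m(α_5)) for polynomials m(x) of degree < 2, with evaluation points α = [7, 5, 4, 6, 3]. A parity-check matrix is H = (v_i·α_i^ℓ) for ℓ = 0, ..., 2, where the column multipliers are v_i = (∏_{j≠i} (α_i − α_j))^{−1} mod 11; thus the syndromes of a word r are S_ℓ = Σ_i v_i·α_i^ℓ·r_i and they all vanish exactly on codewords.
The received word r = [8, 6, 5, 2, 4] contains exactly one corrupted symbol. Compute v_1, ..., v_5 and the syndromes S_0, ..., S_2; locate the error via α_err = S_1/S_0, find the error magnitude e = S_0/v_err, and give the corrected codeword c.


S = (10, 5, 8), error at position 4, error magnitude e = 6, c = [8, 6, 5, 7, 4].

Step 1: column multipliers v_i = (∏_{j≠i}(α_i − α_j))^{−1} mod 11.
  i = 1 (α = 7): (7−5)(7−4)(7−6)(7−3) = 2·3·1·4 = 24 ≡ 2, so v_1 = 2^{−1} = 6 (mod 11).
  i = 2 (α = 5): (5−7)(5−4)(5−6)(5−3) = (−2)·1·(−1)·2 = 4 ≡ 4, so v_2 = 4^{−1} = 3 (mod 11).
  i = 3 (α = 4): (4−7)(4−5)(4−6)(4−3) = (−3)·(−1)·(−2)·1 = −6 ≡ 5, so v_3 = 5^{−1} = 9 (mod 11).
  i = 4 (α = 6): (6−7)(6−5)(6−4)(6−3) = (−1)·1·2·3 = −6 ≡ 5, so v_4 = 5^{−1} = 9 (mod 11).
  i = 5 (α = 3): (3−7)(3−5)(3−4)(3−6) = (−4)·(−2)·(−1)·(−3) = 24 ≡ 2, so v_5 = 2^{−1} = 6 (mod 11).
  v = [6, 3, 9, 9, 6].
Step 2: syndromes of r = [8, 6, 5, 2, 4] (all sums mod 11).
  S_0 = Σ v_i r_i = 6·8 + 3·6 + 9·5 + 9·2 + 6·4 = 153 ≡ 10.
  S_1 = Σ v_i α_i r_i = 6·7·8 + 3·5·6 + 9·4·5 + 9·6·2 + 6·3·4 = 786 ≡ 5.
  α_i^2 mod 11 = [5, 3, 5, 3, 9].
  S_2 = Σ v_i α_i^2 r_i = 6·5·8 + 3·3·6 + 9·5·5 + 9·3·2 + 6·9·4 = 789 ≡ 8.
  S = (10, 5, 8) ≠ 0, so r is not a codeword (an error is present).
Step 3: locate the error. For a single error e at position i, S_ℓ = v_i·e·α_i^ℓ, so α_err = S_1/S_0.
  S_0^{−1} = 10^{−1} = 10 (mod 11), so α_err = 5·10 = 50 ≡ 6 = α_4. Error position i = 4.
  Consistency check: S_2/S_1 = 8·9 = 72 ≡ 6 = α_err ✓ (single-error assumption holds).
Step 4: error magnitude e = S_0/v_4 = S_0·∏_{j≠4}(α_4 − α_j) = 10·5 = 50 ≡ 6 (mod 11).
Step 5: correct position 4: c_4 = r_4 − e = 2 − 6 ≡ 7 (mod 11). Hence c = [8, 6, 5, 7, 4].
  Check: interpolating c through the α_i gives m(x) = 1 + 1·x (degree < 2) with m(α_i) = c_i for every i, so c is indeed a codeword.


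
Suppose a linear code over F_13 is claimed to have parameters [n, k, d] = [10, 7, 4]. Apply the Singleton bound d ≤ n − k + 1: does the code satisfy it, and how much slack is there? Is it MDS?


Singleton RHS = n − k + 1 = 4, slack = 0, bound satisfied, MDS.

Singleton bound: d ≤ n − k + 1.
Here n = 10, k = 7, so n − k + 1 = 4.
Given d = 4, check d ≤ 4: YES.
Slack = (n − k + 1) − d = 0.
The code is MDS (slack = 0).
Description: the claimed parameters are [10, 7, 4]_13; such a code would be MDS (meets Singleton bound).


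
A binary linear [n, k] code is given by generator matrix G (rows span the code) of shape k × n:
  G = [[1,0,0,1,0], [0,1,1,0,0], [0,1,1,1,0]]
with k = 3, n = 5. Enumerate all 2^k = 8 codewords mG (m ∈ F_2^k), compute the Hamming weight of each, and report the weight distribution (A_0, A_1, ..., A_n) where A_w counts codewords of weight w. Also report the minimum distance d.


Weight distribution: A_0 = 1, A_1 = 2, A_2 = 2, A_3 = 2, A_4 = 1. Minimum distance d = 1.

Enumerate all 2^3 = 8 messages m ∈ F_2^3.
For each, compute codeword c = mG in F_2^5, then tally its weight.
  m = 000 → c = 00000, weight = 0.
  m = 100 → c = 10010, weight = 2.
  m = 010 → c = 01100, weight = 2.
  m = 110 → c = 11110, weight = 4.
  m = 001 → c = 01110, weight = 3.
  m = 101 → c = 11100, weight = 3.
  m = 011 → c = 00010, weight = 1.
  m = 111 → c = 10000, weight = 1.
Tally weights:
  weight 0: 1 codewords.
  weight 1: 2 codewords.
  weight 2: 2 codewords.
  weight 3: 2 codewords.
  weight 4: 1 codewords.
Minimum distance d = smallest w > 0 with A_w > 0 = 1.
Sanity: Σ A_w = 8 = 2^3 = 8 ✓.


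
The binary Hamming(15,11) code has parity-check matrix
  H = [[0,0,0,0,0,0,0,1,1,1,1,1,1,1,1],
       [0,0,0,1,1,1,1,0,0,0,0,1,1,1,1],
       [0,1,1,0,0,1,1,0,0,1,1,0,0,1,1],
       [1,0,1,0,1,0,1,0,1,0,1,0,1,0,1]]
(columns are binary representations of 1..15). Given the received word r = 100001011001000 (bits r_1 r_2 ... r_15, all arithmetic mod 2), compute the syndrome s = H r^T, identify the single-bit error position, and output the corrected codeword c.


s = (1, 0, 1, 0)^T, error position = 10, corrected codeword c = 100001011101000

Compute s = H r^T mod 2 one row at a time:
  s_1 = 1 + 1 + 0 + 0 + 1 + 0 + 0 + 0 = 3 ≡ 1 (mod 2).
  s_2 = 0 + 0 + 1 + 0 + 1 + 0 + 0 + 0 = 2 ≡ 0 (mod 2).
  s_3 = 0 + 0 + 1 + 0 + 0 + 0 + 0 + 0 = 1 ≡ 1 (mod 2).
  s_4 = 1 + 0 + 0 + 0 + 1 + 0 + 0 + 0 = 2 ≡ 0 (mod 2).
s = (1, 0, 1, 0)^T — this equals column 10 of H (binary 1010), so error is at position 10.
Correct: flip bit 10 of r = 100001011001000 to get c = 100001011101000.


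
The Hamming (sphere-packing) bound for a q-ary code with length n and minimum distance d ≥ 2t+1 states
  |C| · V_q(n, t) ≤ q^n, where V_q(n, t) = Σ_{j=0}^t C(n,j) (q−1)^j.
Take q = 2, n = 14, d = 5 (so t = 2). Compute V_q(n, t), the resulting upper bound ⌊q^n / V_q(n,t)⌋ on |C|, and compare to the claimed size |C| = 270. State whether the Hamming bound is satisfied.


V_q(n, t) = 106, q^n = 16384, Hamming bound = 154, |C| = 270 > bound (violated).

Step 1: Compute V_q(n, t) = Σ_{j=0}^2 C(n, j) (q−1)^j.
  j = 0: C(14,0)·(1)^0 = 1·1 = 1.
  j = 1: C(14,1)·(1)^1 = 14·1 = 14.
  j = 2: C(14,2)·(1)^2 = 91·1 = 91.
  V_q(n, t) = 1 + 14 + 91 = 106.
Step 2: q^n = 2^14 = 16384.
Step 3: Hamming bound ⌊q^n / V_q(n,t)⌋ = ⌊16384/106⌋ = 154.
Step 4: Compare |C| = 270 to 154: violated.
The claimed |C| lies above the Hamming bound, so no 2-ary code of length 14 with d ≥ 5 can have 270 codewords.


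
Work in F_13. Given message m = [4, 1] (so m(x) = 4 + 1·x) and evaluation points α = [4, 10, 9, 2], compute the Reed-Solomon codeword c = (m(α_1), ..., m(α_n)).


c = [8, 1, 0, 6]

Message polynomial: m(x) = 4 + 1·x (mod 13).
For each evaluation point α_i, compute m(α_i) mod 13:
  α_1 = 4: Horner steps 1 → 8, so m(4) = 8.
  α_2 = 10: Horner steps 1 → 1, so m(10) = 1.
  α_3 = 9: Horner steps 1 → 0, so m(9) = 0.
  α_4 = 2: Horner steps 1 → 6, so m(2) = 6.
Codeword c = [8, 1, 0, 6] ∈ F_13^4.


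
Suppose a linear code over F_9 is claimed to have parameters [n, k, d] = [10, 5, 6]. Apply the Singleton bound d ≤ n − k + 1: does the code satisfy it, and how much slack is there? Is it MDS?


Singleton RHS = n − k + 1 = 6, slack = 0, bound satisfied, MDS.

Singleton bound: d ≤ n − k + 1.
Here n = 10, k = 5, so n − k + 1 = 6.
Given d = 6, check d ≤ 6: YES.
Slack = (n − k + 1) − d = 0.
The code is MDS (slack = 0).
Description: the claimed parameters are [10, 5, 6]_9; such a code would be MDS (meets Singleton bound).


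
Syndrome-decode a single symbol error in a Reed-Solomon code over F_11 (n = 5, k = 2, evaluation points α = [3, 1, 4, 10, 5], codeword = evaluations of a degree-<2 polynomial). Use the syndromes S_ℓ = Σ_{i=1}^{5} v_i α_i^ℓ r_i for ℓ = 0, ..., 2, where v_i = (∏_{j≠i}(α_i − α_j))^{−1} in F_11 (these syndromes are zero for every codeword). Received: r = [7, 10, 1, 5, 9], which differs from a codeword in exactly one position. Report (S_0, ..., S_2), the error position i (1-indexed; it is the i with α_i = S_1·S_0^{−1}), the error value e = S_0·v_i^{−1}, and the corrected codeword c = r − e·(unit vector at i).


S = (5, 4, 1), error at position 1, error magnitude e = 3, c = [4, 10, 1, 5, 9].

Step 1: column multipliers v_i = (∏_{j≠i}(α_i − α_j))^{−1} mod 11.
  i = 1 (α = 3): (3−1)(3−4)(3−10)(3−5) = 2·(−1)·(−7)·(−2) = −28 ≡ 5, so v_1 = 5^{−1} = 9 (mod 11).
  i = 2 (α = 1): (1−3)(1−4)(1−10)(1−5) = (−2)·(−3)·(−9)·(−4) = 216 ≡ 7, so v_2 = 7^{−1} = 8 (mod 11).
  i = 3 (α = 4): (4−3)(4−1)(4−10)(4−5) = 1·3·(−6)·(−1) = 18 ≡ 7, so v_3 = 7^{−1} = 8 (mod 11).
  i = 4 (α = 10): (10−3)(10−1)(10−4)(10−5) = 7·9·6·5 = 1890 ≡ 9, so v_4 = 9^{−1} = 5 (mod 11).
  i = 5 (α = 5): (5−3)(5−1)(5−4)(5−10) = 2·4·1·(−5) = −40 ≡ 4, so v_5 = 4^{−1} = 3 (mod 11).
  v = [9, 8, 8, 5, 3].
Step 2: syndromes of r = [7, 10, 1, 5, 9] (all sums mod 11).
  S_0 = Σ v_i r_i = 9·7 + 8·10 + 8·1 + 5·5 + 3·9 = 203 ≡ 5.
  S_1 = Σ v_i α_i r_i = 9·3·7 + 8·1·10 + 8·4·1 + 5·10·5 + 3·5·9 = 686 ≡ 4.
  α_i^2 mod 11 = [9, 1, 5, 1, 3].
  S_2 = Σ v_i α_i^2 r_i = 9·9·7 + 8·1·10 + 8·5·1 + 5·1·5 + 3·3·9 = 793 ≡ 1.
  S = (5, 4, 1) ≠ 0, so r is not a codeword (an error is present).
Step 3: locate the error. For a single error e at position i, S_ℓ = v_i·e·α_i^ℓ, so α_err = S_1/S_0.
  S_0^{−1} = 5^{−1} = 9 (mod 11), so α_err = 4·9 = 36 ≡ 3 = α_1. Error position i = 1.
  Consistency check: S_2/S_1 = 1·3 = 3 ≡ 3 = α_err ✓ (single-error assumption holds).
Step 4: error magnitude e = S_0/v_1 = S_0·∏_{j≠1}(α_1 − α_j) = 5·5 = 25 ≡ 3 (mod 11).
Step 5: correct position 1: c_1 = r_1 − e = 7 − 3 ≡ 4 (mod 11). Hence c = [4, 10, 1, 5, 9].
  Check: interpolating c through the α_i gives m(x) = 2 + 8·x (degree < 2) with m(α_i) = c_i for every i, so c is indeed a codeword.


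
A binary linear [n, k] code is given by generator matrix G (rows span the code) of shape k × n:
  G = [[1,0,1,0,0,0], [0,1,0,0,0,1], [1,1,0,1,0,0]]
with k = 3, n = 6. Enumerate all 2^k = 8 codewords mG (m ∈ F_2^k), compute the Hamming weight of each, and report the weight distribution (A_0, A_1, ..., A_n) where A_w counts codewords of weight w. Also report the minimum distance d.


Weight distribution: A_0 = 1, A_2 = 2, A_3 = 4, A_4 = 1. Minimum distance d = 2.

Enumerate all 2^3 = 8 messages m ∈ F_2^3.
For each, compute codeword c = mG in F_2^6, then tally its weight.
  m = 000 → c = 000000, weight = 0.
  m = 100 → c = 101000, weight = 2.
  m = 010 → c = 010001, weight = 2.
  m = 110 → c = 111001, weight = 4.
  m = 001 → c = 110100, weight = 3.
  m = 101 → c = 011100, weight = 3.
  m = 011 → c = 100101, weight = 3.
  m = 111 → c = 001101, weight = 3.
Tally weights:
  weight 0: 1 codewords.
  weight 2: 2 codewords.
  weight 3: 4 codewords.
  weight 4: 1 codewords.
Minimum distance d = smallest w > 0 with A_w > 0 = 2.
Sanity: Σ A_w = 8 = 2^3 = 8 ✓.


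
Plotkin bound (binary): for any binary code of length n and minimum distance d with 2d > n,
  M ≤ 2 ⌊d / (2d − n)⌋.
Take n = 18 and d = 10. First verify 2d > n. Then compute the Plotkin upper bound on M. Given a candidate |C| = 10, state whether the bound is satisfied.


Plotkin bound M ≤ 10; given |C| = 10 ≤ bound (satisfied).

Check applicability: 2d = 20, n = 18.
2d − n = 2 > 0, so Plotkin applies.
Compute d/(2d−n) = 10/2 ≈ 5.0000.
⌊d/(2d−n)⌋ = 5.
Plotkin bound: M ≤ 2·5 = 10.
Given |C| = 10, check: satisfied.
This |C| is at the Plotkin bound.


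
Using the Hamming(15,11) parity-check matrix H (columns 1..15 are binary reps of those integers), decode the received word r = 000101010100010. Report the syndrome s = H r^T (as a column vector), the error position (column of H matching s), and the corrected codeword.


s = (1, 1, 1, 0)^T, error position = 14, corrected codeword c = 000101010100000

Compute s = H r^T mod 2 one row at a time:
  s_1 = 1 + 0 + 1 + 0 + 0 + 0 + 1 + 0 = 3 ≡ 1 (mod 2).
  s_2 = 1 + 0 + 1 + 0 + 0 + 0 + 1 + 0 = 3 ≡ 1 (mod 2).
  s_3 = 0 + 0 + 1 + 0 + 1 + 0 + 1 + 0 = 3 ≡ 1 (mod 2).
  s_4 = 0 + 0 + 0 + 0 + 0 + 0 + 0 + 0 = 0 ≡ 0 (mod 2).
s = (1, 1, 1, 0)^T — this equals column 14 of H (binary 1110), so error is at position 14.
Correct: flip bit 14 of r = 000101010100010 to get c = 000101010100000.


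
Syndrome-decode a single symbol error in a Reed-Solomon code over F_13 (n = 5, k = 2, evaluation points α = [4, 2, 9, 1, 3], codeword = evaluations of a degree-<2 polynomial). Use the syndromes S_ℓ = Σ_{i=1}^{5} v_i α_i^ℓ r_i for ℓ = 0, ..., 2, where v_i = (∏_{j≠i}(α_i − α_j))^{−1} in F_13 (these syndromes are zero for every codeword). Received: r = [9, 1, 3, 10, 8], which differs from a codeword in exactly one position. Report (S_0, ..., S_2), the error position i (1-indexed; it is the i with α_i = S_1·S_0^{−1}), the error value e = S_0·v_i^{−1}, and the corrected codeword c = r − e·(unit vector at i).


S = (10, 4, 12), error at position 5, error magnitude e = 3, c = [9, 1, 3, 10, 5].

Step 1: column multipliers v_i = (∏_{j≠i}(α_i − α_j))^{−1} mod 13.
  i = 1 (α = 4): (4−2)(4−9)(4−1)(4−3) = 2·(−5)·3·1 = −30 ≡ 9, so v_1 = 9^{−1} = 3 (mod 13).
  i = 2 (α = 2): (2−4)(2−9)(2−1)(2−3) = (−2)·(−7)·1·(−1) = −14 ≡ 12, so v_2 = 12^{−1} = 12 (mod 13).
  i = 3 (α = 9): (9−4)(9−2)(9−1)(9−3) = 5·7·8·6 = 1680 ≡ 3, so v_3 = 3^{−1} = 9 (mod 13).
  i = 4 (α = 1): (1−4)(1−2)(1−9)(1−3) = (−3)·(−1)·(−8)·(−2) = 48 ≡ 9, so v_4 = 9^{−1} = 3 (mod 13).
  i = 5 (α = 3): (3−4)(3−2)(3−9)(3−1) = (−1)·1·(−6)·2 = 12 ≡ 12, so v_5 = 12^{−1} = 12 (mod 13).
  v = [3, 12, 9, 3, 12].
Step 2: syndromes of r = [9, 1, 3, 10, 8] (all sums mod 13).
  S_0 = Σ v_i r_i = 3·9 + 12·1 + 9·3 + 3·10 + 12·8 = 192 ≡ 10.
  S_1 = Σ v_i α_i r_i = 3·4·9 + 12·2·1 + 9·9·3 + 3·1·10 + 12·3·8 = 693 ≡ 4.
  α_i^2 mod 13 = [3, 4, 3, 1, 9].
  S_2 = Σ v_i α_i^2 r_i = 3·3·9 + 12·4·1 + 9·3·3 + 3·1·10 + 12·9·8 = 1104 ≡ 12.
  S = (10, 4, 12) ≠ 0, so r is not a codeword (an error is present).
Step 3: locate the error. For a single error e at position i, S_ℓ = v_i·e·α_i^ℓ, so α_err = S_1/S_0.
  S_0^{−1} = 10^{−1} = 4 (mod 13), so α_err = 4·4 = 16 ≡ 3 = α_5. Error position i = 5.
  Consistency check: S_2/S_1 = 12·10 = 120 ≡ 3 = α_err ✓ (single-error assumption holds).
Step 4: error magnitude e = S_0/v_5 = S_0·∏_{j≠5}(α_5 − α_j) = 10·12 = 120 ≡ 3 (mod 13).
Step 5: correct position 5: c_5 = r_5 − e = 8 − 3 ≡ 5 (mod 13). Hence c = [9, 1, 3, 10, 5].
  Check: interpolating c through the α_i gives m(x) = 6 + 4·x (degree < 2) with m(α_i) = c_i for every i, so c is indeed a codeword.


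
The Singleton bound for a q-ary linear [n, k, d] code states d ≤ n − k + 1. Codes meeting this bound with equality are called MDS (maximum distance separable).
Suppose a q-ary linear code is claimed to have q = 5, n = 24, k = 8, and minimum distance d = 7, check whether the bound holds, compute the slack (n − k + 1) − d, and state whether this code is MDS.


Singleton RHS = n − k + 1 = 17, slack = 10, bound satisfied, not MDS.

Singleton bound: d ≤ n − k + 1.
Here n = 24, k = 8, so n − k + 1 = 17.
Given d = 7, check d ≤ 17: YES.
Slack = (n − k + 1) − d = 10.
The code is NOT MDS (slack = 10 > 0).
Description: the claimed parameters are [24, 8, 7]_5; such a code would be non-MDS.


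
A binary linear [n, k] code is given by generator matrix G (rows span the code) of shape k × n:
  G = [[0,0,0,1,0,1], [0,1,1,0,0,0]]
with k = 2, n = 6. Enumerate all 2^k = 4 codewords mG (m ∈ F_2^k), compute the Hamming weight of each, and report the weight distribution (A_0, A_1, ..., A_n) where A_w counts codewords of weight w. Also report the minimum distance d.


Weight distribution: A_0 = 1, A_2 = 2, A_4 = 1. Minimum distance d = 2.

Enumerate all 2^2 = 4 messages m ∈ F_2^2.
For each, compute codeword c = mG in F_2^6, then tally its weight.
  m = 00 → c = 000000, weight = 0.
  m = 10 → c = 000101, weight = 2.
  m = 01 → c = 011000, weight = 2.
  m = 11 → c = 011101, weight = 4.
Tally weights:
  weight 0: 1 codewords.
  weight 2: 2 codewords.
  weight 4: 1 codewords.
Minimum distance d = smallest w > 0 with A_w > 0 = 2.
Sanity: Σ A_w = 4 = 2^2 = 4 ✓.


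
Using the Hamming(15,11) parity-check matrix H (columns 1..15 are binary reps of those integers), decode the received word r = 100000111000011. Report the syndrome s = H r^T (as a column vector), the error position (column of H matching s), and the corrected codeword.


s = (0, 1, 1, 0)^T, error position = 6, corrected codeword c = 100001111000011

Compute s = H r^T mod 2 one row at a time:
  s_1 = 1 + 1 + 0 + 0 + 0 + 0 + 1 + 1 = 4 ≡ 0 (mod 2).
  s_2 = 0 + 0 + 0 + 1 + 0 + 0 + 1 + 1 = 3 ≡ 1 (mod 2).
  s_3 = 0 + 0 + 0 + 1 + 0 + 0 + 1 + 1 = 3 ≡ 1 (mod 2).
  s_4 = 1 + 0 + 0 + 1 + 1 + 0 + 0 + 1 = 4 ≡ 0 (mod 2).
s = (0, 1, 1, 0)^T — this equals column 6 of H (binary 0110), so error is at position 6.
Correct: flip bit 6 of r = 100000111000011 to get c = 100001111000011.


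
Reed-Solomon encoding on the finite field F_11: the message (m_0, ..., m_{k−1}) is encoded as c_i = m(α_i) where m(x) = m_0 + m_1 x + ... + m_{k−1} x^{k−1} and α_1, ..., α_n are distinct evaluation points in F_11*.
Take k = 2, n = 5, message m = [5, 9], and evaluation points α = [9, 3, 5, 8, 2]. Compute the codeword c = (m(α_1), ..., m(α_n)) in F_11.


c = [9, 10, 6, 0, 1]

Message polynomial: m(x) = 5 + 9·x (mod 11).
For each evaluation point α_i, compute m(α_i) mod 11:
  α_1 = 9: Horner steps 9 → 9, so m(9) = 9.
  α_2 = 3: Horner steps 9 → 10, so m(3) = 10.
  α_3 = 5: Horner steps 9 → 6, so m(5) = 6.
  α_4 = 8: Horner steps 9 → 0, so m(8) = 0.
  α_5 = 2: Horner steps 9 → 1, so m(2) = 1.
Codeword c = [9, 10, 6, 0, 1] ∈ F_11^5.


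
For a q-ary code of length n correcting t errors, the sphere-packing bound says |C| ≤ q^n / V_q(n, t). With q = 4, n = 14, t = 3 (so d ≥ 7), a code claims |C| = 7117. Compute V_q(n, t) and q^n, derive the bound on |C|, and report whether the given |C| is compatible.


V_q(n, t) = 10690, q^n = 268435456, Hamming bound = 25110, |C| = 7117 ≤ bound (satisfied).

Step 1: Compute V_q(n, t) = Σ_{j=0}^3 C(n, j) (q−1)^j.
  j = 0: C(14,0)·(3)^0 = 1·1 = 1.
  j = 1: C(14,1)·(3)^1 = 14·3 = 42.
  j = 2: C(14,2)·(3)^2 = 91·9 = 819.
  j = 3: C(14,3)·(3)^3 = 364·27 = 9828.
  V_q(n, t) = 1 + 42 + 819 + 9828 = 10690.
Step 2: q^n = 4^14 = 268435456.
Step 3: Hamming bound ⌊q^n / V_q(n,t)⌋ = ⌊268435456/10690⌋ = 25110.
Step 4: Compare |C| = 7117 to 25110: satisfied.
The claimed |C| lies below the Hamming bound.


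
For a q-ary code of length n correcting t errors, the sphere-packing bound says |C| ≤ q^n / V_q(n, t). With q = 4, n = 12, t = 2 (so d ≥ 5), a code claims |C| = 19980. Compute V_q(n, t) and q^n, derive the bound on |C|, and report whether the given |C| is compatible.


V_q(n, t) = 631, q^n = 16777216, Hamming bound = 26588, |C| = 19980 ≤ bound (satisfied).

Step 1: Compute V_q(n, t) = Σ_{j=0}^2 C(n, j) (q−1)^j.
  j = 0: C(12,0)·(3)^0 = 1·1 = 1.
  j = 1: C(12,1)·(3)^1 = 12·3 = 36.
  j = 2: C(12,2)·(3)^2 = 66·9 = 594.
  V_q(n, t) = 1 + 36 + 594 = 631.
Step 2: q^n = 4^12 = 16777216.
Step 3: Hamming bound ⌊q^n / V_q(n,t)⌋ = ⌊16777216/631⌋ = 26588.
Step 4: Compare |C| = 19980 to 26588: satisfied.
The claimed |C| lies below the Hamming bound.


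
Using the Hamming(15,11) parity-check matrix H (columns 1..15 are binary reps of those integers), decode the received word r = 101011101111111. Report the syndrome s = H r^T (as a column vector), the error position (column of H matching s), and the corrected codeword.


s = (1, 1, 1, 0)^T, error position = 14, corrected codeword c = 101011101111101

Compute s = H r^T mod 2 one row at a time:
  s_1 = 0 + 1 + 1 + 1 + 1 + 1 + 1 + 1 = 7 ≡ 1 (mod 2).
  s_2 = 0 + 1 + 1 + 1 + 1 + 1 + 1 + 1 = 7 ≡ 1 (mod 2).
  s_3 = 0 + 1 + 1 + 1 + 1 + 1 + 1 + 1 = 7 ≡ 1 (mod 2).
  s_4 = 1 + 1 + 1 + 1 + 1 + 1 + 1 + 1 = 8 ≡ 0 (mod 2).
s = (1, 1, 1, 0)^T — this equals column 14 of H (binary 1110), so error is at position 14.
Correct: flip bit 14 of r = 101011101111111 to get c = 101011101111101.


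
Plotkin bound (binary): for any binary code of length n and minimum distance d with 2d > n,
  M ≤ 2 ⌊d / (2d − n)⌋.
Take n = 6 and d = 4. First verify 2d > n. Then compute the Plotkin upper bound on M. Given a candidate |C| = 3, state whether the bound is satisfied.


Plotkin bound M ≤ 4; given |C| = 3 ≤ bound (satisfied).

Check applicability: 2d = 8, n = 6.
2d − n = 2 > 0, so Plotkin applies.
Compute d/(2d−n) = 4/2 ≈ 2.0000.
⌊d/(2d−n)⌋ = 2.
Plotkin bound: M ≤ 2·2 = 4.
Given |C| = 3, check: satisfied.
This |C| is below the Plotkin bound.


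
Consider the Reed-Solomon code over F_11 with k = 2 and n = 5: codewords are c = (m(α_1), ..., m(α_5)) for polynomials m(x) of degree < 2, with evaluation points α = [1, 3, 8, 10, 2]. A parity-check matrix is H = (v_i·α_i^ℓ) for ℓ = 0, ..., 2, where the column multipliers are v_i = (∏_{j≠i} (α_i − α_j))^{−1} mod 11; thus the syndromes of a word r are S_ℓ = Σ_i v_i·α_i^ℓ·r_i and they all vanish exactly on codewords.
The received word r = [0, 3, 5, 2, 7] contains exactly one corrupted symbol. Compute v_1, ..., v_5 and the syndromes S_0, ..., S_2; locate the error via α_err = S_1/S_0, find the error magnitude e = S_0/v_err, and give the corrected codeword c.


S = (7, 4, 7), error at position 4, error magnitude e = 5, c = [0, 3, 5, 8, 7].

Step 1: column multipliers v_i = (∏_{j≠i}(α_i − α_j))^{−1} mod 11.
  i = 1 (α = 1): (1−3)(1−8)(1−10)(1−2) = (−2)·(−7)·(−9)·(−1) = 126 ≡ 5, so v_1 = 5^{−1} = 9 (mod 11).
  i = 2 (α = 3): (3−1)(3−8)(3−10)(3−2) = 2·(−5)·(−7)·1 = 70 ≡ 4, so v_2 = 4^{−1} = 3 (mod 11).
  i = 3 (α = 8): (8−1)(8−3)(8−10)(8−2) = 7·5·(−2)·6 = −420 ≡ 9, so v_3 = 9^{−1} = 5 (mod 11).
  i = 4 (α = 10): (10−1)(10−3)(10−8)(10−2) = 9·7·2·8 = 1008 ≡ 7, so v_4 = 7^{−1} = 8 (mod 11).
  i = 5 (α = 2): (2−1)(2−3)(2−8)(2−10) = 1·(−1)·(−6)·(−8) = −48 ≡ 7, so v_5 = 7^{−1} = 8 (mod 11).
  v = [9, 3, 5, 8, 8].
Step 2: syndromes of r = [0, 3, 5, 2, 7] (all sums mod 11).
  S_0 = Σ v_i r_i = 9·0 + 3·3 + 5·5 + 8·2 + 8·7 = 106 ≡ 7.
  S_1 = Σ v_i α_i r_i = 9·1·0 + 3·3·3 + 5·8·5 + 8·10·2 + 8·2·7 = 499 ≡ 4.
  α_i^2 mod 11 = [1, 9, 9, 1, 4].
  S_2 = Σ v_i α_i^2 r_i = 9·1·0 + 3·9·3 + 5·9·5 + 8·1·2 + 8·4·7 = 546 ≡ 7.
  S = (7, 4, 7) ≠ 0, so r is not a codeword (an error is present).
Step 3: locate the error. For a single error e at position i, S_ℓ = v_i·e·α_i^ℓ, so α_err = S_1/S_0.
  S_0^{−1} = 7^{−1} = 8 (mod 11), so α_err = 4·8 = 32 ≡ 10 = α_4. Error position i = 4.
  Consistency check: S_2/S_1 = 7·3 = 21 ≡ 10 = α_err ✓ (single-error assumption holds).
Step 4: error magnitude e = S_0/v_4 = S_0·∏_{j≠4}(α_4 − α_j) = 7·7 = 49 ≡ 5 (mod 11).
Step 5: correct position 4: c_4 = r_4 − e = 2 − 5 ≡ 8 (mod 11). Hence c = [0, 3, 5, 8, 7].
  Check: interpolating c through the α_i gives m(x) = 4 + 7·x (degree < 2) with m(α_i) = c_i for every i, so c is indeed a codeword.


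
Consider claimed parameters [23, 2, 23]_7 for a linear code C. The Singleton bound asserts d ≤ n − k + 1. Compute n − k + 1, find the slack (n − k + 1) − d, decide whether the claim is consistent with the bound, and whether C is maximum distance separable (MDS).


Singleton RHS = n − k + 1 = 22, slack = -1, bound violated (no such code; not MDS).

Singleton bound: d ≤ n − k + 1.
Here n = 23, k = 2, so n − k + 1 = 22.
Given d = 23, check d ≤ 22: NO.
Slack = (n − k + 1) − d = -1.
The slack is negative: d = 23 exceeds n − k + 1 = 22 by 1, so the Singleton bound is violated and no linear [23, 2, 23]_7 code can exist. In particular it is not MDS (MDS requires d = n − k + 1 exactly).
Description: the claimed parameters are [23, 2, 23]_7; such a code would be impossible (violates the Singleton bound).


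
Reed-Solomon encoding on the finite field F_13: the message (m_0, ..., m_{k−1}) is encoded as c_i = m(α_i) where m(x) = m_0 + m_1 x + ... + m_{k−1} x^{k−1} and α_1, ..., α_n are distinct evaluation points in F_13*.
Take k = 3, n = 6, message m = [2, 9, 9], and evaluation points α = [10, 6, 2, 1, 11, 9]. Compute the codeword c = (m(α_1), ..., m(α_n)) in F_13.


c = [4, 3, 4, 7, 7, 6]

Message polynomial: m(x) = 2 + 9·x + 9·x^2 (mod 13).
For each evaluation point α_i, compute m(α_i) mod 13:
  α_1 = 10: Horner steps 9 → 8 → 4, so m(10) = 4.
  α_2 = 6: Horner steps 9 → 11 → 3, so m(6) = 3.
  α_3 = 2: Horner steps 9 → 1 → 4, so m(2) = 4.
  α_4 = 1: Horner steps 9 → 5 → 7, so m(1) = 7.
  α_5 = 11: Horner steps 9 → 4 → 7, so m(11) = 7.
  α_6 = 9: Horner steps 9 → 12 → 6, so m(9) = 6.
Codeword c = [4, 3, 4, 7, 7, 6] ∈ F_13^6.


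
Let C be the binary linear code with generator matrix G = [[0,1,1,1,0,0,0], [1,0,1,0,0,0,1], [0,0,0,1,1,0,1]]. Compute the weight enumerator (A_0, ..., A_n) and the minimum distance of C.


Weight distribution: A_0 = 1, A_3 = 4, A_4 = 3. Minimum distance d = 3.

Enumerate all 2^3 = 8 messages m ∈ F_2^3.
For each, compute codeword c = mG in F_2^7, then tally its weight.
  m = 000 → c = 0000000, weight = 0.
  m = 100 → c = 0111000, weight = 3.
  m = 010 → c = 1010001, weight = 3.
  m = 110 → c = 1101001, weight = 4.
  m = 001 → c = 0001101, weight = 3.
  m = 101 → c = 0110101, weight = 4.
  m = 011 → c = 1011100, weight = 4.
  m = 111 → c = 1100100, weight = 3.
Tally weights:
  weight 0: 1 codewords.
  weight 3: 4 codewords.
  weight 4: 3 codewords.
Minimum distance d = smallest w > 0 with A_w > 0 = 3.
Sanity: Σ A_w = 8 = 2^3 = 8 ✓.


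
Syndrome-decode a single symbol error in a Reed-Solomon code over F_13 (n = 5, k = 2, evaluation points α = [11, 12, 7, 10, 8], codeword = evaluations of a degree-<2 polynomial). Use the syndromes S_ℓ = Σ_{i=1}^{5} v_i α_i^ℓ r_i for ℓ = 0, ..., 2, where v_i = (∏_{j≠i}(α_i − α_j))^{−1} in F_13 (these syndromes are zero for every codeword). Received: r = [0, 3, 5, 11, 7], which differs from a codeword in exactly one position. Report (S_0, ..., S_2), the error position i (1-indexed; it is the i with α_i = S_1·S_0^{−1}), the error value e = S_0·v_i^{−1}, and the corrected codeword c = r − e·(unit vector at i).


S = (1, 12, 1), error at position 2, error magnitude e = 1, c = [0, 2, 5, 11, 7].

Step 1: column multipliers v_i = (∏_{j≠i}(α_i − α_j))^{−1} mod 13.
  i = 1 (α = 11): (11−12)(11−7)(11−10)(11−8) = (−1)·4·1·3 = −12 ≡ 1, so v_1 = 1^{−1} = 1 (mod 13).
  i = 2 (α = 12): (12−11)(12−7)(12−10)(12−8) = 1·5·2·4 = 40 ≡ 1, so v_2 = 1^{−1} = 1 (mod 13).
  i = 3 (α = 7): (7−11)(7−12)(7−10)(7−8) = (−4)·(−5)·(−3)·(−1) = 60 ≡ 8, so v_3 = 8^{−1} = 5 (mod 13).
  i = 4 (α = 10): (10−11)(10−12)(10−7)(10−8) = (−1)·(−2)·3·2 = 12 ≡ 12, so v_4 = 12^{−1} = 12 (mod 13).
  i = 5 (α = 8): (8−11)(8−12)(8−7)(8−10) = (−3)·(−4)·1·(−2) = −24 ≡ 2, so v_5 = 2^{−1} = 7 (mod 13).
  v = [1, 1, 5, 12, 7].
Step 2: syndromes of r = [0, 3, 5, 11, 7] (all sums mod 13).
  S_0 = Σ v_i r_i = 1·0 + 1·3 + 5·5 + 12·11 + 7·7 = 209 ≡ 1.
  S_1 = Σ v_i α_i r_i = 1·11·0 + 1·12·3 + 5·7·5 + 12·10·11 + 7·8·7 = 1923 ≡ 12.
  α_i^2 mod 13 = [4, 1, 10, 9, 12].
  S_2 = Σ v_i α_i^2 r_i = 1·4·0 + 1·1·3 + 5·10·5 + 12·9·11 + 7·12·7 = 2029 ≡ 1.
  S = (1, 12, 1) ≠ 0, so r is not a codeword (an error is present).
Step 3: locate the error. For a single error e at position i, S_ℓ = v_i·e·α_i^ℓ, so α_err = S_1/S_0.
  S_0^{−1} = 1^{−1} = 1 (mod 13), so α_err = 12·1 = 12 ≡ 12 = α_2. Error position i = 2.
  Consistency check: S_2/S_1 = 1·12 = 12 ≡ 12 = α_err ✓ (single-error assumption holds).
Step 4: error magnitude e = S_0/v_2 = S_0·∏_{j≠2}(α_2 − α_j) = 1·1 = 1 ≡ 1 (mod 13).
Step 5: correct position 2: c_2 = r_2 − e = 3 − 1 ≡ 2 (mod 13). Hence c = [0, 2, 5, 11, 7].
  Check: interpolating c through the α_i gives m(x) = 4 + 2·x (degree < 2) with m(α_i) = c_i for every i, so c is indeed a codeword.


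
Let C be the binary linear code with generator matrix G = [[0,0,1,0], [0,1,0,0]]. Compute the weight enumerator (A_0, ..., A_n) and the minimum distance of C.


Weight distribution: A_0 = 1, A_1 = 2, A_2 = 1. Minimum distance d = 1.

Enumerate all 2^2 = 4 messages m ∈ F_2^2.
For each, compute codeword c = mG in F_2^4, then tally its weight.
  m = 00 → c = 0000, weight = 0.
  m = 10 → c = 0010, weight = 1.
  m = 01 → c = 0100, weight = 1.
  m = 11 → c = 0110, weight = 2.
Tally weights:
  weight 0: 1 codewords.
  weight 1: 2 codewords.
  weight 2: 1 codewords.
Minimum distance d = smallest w > 0 with A_w > 0 = 1.
Sanity: Σ A_w = 4 = 2^2 = 4 ✓.


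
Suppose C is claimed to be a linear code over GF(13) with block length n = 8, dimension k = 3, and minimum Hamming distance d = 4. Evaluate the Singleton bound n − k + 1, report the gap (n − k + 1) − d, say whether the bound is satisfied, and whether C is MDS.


Singleton RHS = n − k + 1 = 6, slack = 2, bound satisfied, not MDS.

Singleton bound: d ≤ n − k + 1.
Here n = 8, k = 3, so n − k + 1 = 6.
Given d = 4, check d ≤ 6: YES.
Slack = (n − k + 1) − d = 2.
The code is NOT MDS (slack = 2 > 0).
Description: the claimed parameters are [8, 3, 4]_13; such a code would be non-MDS.


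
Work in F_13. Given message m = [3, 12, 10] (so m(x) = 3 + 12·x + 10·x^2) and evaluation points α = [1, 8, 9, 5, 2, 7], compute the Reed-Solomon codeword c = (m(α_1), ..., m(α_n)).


c = [12, 11, 11, 1, 2, 5]

Message polynomial: m(x) = 3 + 12·x + 10·x^2 (mod 13).
For each evaluation point α_i, compute m(α_i) mod 13:
  α_1 = 1: Horner steps 10 → 9 → 12, so m(1) = 12.
  α_2 = 8: Horner steps 10 → 1 → 11, so m(8) = 11.
  α_3 = 9: Horner steps 10 → 11 → 11, so m(9) = 11.
  α_4 = 5: Horner steps 10 → 10 → 1, so m(5) = 1.
  α_5 = 2: Horner steps 10 → 6 → 2, so m(2) = 2.
  α_6 = 7: Horner steps 10 → 4 → 5, so m(7) = 5.
Codeword c = [12, 11, 11, 1, 2, 5] ∈ F_13^6.


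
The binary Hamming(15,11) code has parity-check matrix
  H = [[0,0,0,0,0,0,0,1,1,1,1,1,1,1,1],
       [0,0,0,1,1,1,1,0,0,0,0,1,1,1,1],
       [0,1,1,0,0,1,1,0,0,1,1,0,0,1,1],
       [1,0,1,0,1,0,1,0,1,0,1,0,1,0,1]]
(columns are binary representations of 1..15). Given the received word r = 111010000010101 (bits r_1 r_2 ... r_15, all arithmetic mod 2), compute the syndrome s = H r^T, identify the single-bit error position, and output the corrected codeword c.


s = (1, 1, 0, 0)^T, error position = 12, corrected codeword c = 111010000011101

Compute s = H r^T mod 2 one row at a time:
  s_1 = 0 + 0 + 0 + 1 + 0 + 1 + 0 + 1 = 3 ≡ 1 (mod 2).
  s_2 = 0 + 1 + 0 + 0 + 0 + 1 + 0 + 1 = 3 ≡ 1 (mod 2).
  s_3 = 1 + 1 + 0 + 0 + 0 + 1 + 0 + 1 = 4 ≡ 0 (mod 2).
  s_4 = 1 + 1 + 1 + 0 + 0 + 1 + 1 + 1 = 6 ≡ 0 (mod 2).
s = (1, 1, 0, 0)^T — this equals column 12 of H (binary 1100), so error is at position 12.
Correct: flip bit 12 of r = 111010000010101 to get c = 111010000011101.


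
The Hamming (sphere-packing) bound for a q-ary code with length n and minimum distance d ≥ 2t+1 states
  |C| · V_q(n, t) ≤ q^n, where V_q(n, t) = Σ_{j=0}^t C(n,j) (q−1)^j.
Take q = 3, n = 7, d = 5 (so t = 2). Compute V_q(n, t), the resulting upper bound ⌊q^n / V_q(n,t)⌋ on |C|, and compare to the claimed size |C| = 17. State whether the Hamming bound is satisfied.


V_q(n, t) = 99, q^n = 2187, Hamming bound = 22, |C| = 17 ≤ bound (satisfied).

Step 1: Compute V_q(n, t) = Σ_{j=0}^2 C(n, j) (q−1)^j.
  j = 0: C(7,0)·(2)^0 = 1·1 = 1.
  j = 1: C(7,1)·(2)^1 = 7·2 = 14.
  j = 2: C(7,2)·(2)^2 = 21·4 = 84.
  V_q(n, t) = 1 + 14 + 84 = 99.
Step 2: q^n = 3^7 = 2187.
Step 3: Hamming bound ⌊q^n / V_q(n,t)⌋ = ⌊2187/99⌋ = 22.
Step 4: Compare |C| = 17 to 22: satisfied.
The claimed |C| lies below the Hamming bound.


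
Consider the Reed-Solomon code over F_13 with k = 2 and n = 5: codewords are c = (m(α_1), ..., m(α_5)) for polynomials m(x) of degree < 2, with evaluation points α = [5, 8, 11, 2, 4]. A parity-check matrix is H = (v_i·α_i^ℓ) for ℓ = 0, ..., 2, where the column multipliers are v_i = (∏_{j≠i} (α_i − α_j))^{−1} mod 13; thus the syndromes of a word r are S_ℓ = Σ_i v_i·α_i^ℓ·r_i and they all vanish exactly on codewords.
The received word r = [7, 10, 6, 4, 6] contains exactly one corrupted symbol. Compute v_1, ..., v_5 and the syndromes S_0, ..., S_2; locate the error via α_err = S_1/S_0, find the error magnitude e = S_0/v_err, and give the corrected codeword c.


S = (2, 9, 8), error at position 3, error magnitude e = 6, c = [7, 10, 0, 4, 6].

Step 1: column multipliers v_i = (∏_{j≠i}(α_i − α_j))^{−1} mod 13.
  i = 1 (α = 5): (5−8)(5−11)(5−2)(5−4) = (−3)·(−6)·3·1 = 54 ≡ 2, so v_1 = 2^{−1} = 7 (mod 13).
  i = 2 (α = 8): (8−5)(8−11)(8−2)(8−4) = 3·(−3)·6·4 = −216 ≡ 5, so v_2 = 5^{−1} = 8 (mod 13).
  i = 3 (α = 11): (11−5)(11−8)(11−2)(11−4) = 6·3·9·7 = 1134 ≡ 3, so v_3 = 3^{−1} = 9 (mod 13).
  i = 4 (α = 2): (2−5)(2−8)(2−11)(2−4) = (−3)·(−6)·(−9)·(−2) = 324 ≡ 12, so v_4 = 12^{−1} = 12 (mod 13).
  i = 5 (α = 4): (4−5)(4−8)(4−11)(4−2) = (−1)·(−4)·(−7)·2 = −56 ≡ 9, so v_5 = 9^{−1} = 3 (mod 13).
  v = [7, 8, 9, 12, 3].
Step 2: syndromes of r = [7, 10, 6, 4, 6] (all sums mod 13).
  S_0 = Σ v_i r_i = 7·7 + 8·10 + 9·6 + 12·4 + 3·6 = 249 ≡ 2.
  S_1 = Σ v_i α_i r_i = 7·5·7 + 8·8·10 + 9·11·6 + 12·2·4 + 3·4·6 = 1647 ≡ 9.
  α_i^2 mod 13 = [12, 12, 4, 4, 3].
  S_2 = Σ v_i α_i^2 r_i = 7·12·7 + 8·12·10 + 9·4·6 + 12·4·4 + 3·3·6 = 2010 ≡ 8.
  S = (2, 9, 8) ≠ 0, so r is not a codeword (an error is present).
Step 3: locate the error. For a single error e at position i, S_ℓ = v_i·e·α_i^ℓ, so α_err = S_1/S_0.
  S_0^{−1} = 2^{−1} = 7 (mod 13), so α_err = 9·7 = 63 ≡ 11 = α_3. Error position i = 3.
  Consistency check: S_2/S_1 = 8·3 = 24 ≡ 11 = α_err ✓ (single-error assumption holds).
Step 4: error magnitude e = S_0/v_3 = S_0·∏_{j≠3}(α_3 − α_j) = 2·3 = 6 ≡ 6 (mod 13).
Step 5: correct position 3: c_3 = r_3 − e = 6 − 6 ≡ 0 (mod 13). Hence c = [7, 10, 0, 4, 6].
  Check: interpolating c through the α_i gives m(x) = 2 + 1·x (degree < 2) with m(α_i) = c_i for every i, so c is indeed a codeword.


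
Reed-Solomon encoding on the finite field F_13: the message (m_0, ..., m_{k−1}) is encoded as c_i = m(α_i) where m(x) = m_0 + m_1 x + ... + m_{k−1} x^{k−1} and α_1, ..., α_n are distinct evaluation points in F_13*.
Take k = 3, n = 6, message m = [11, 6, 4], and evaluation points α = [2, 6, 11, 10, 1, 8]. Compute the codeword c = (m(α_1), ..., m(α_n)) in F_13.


c = [0, 9, 2, 3, 8, 3]

Message polynomial: m(x) = 11 + 6·x + 4·x^2 (mod 13).
For each evaluation point α_i, compute m(α_i) mod 13:
  α_1 = 2: Horner steps 4 → 1 → 0, so m(2) = 0.
  α_2 = 6: Horner steps 4 → 4 → 9, so m(6) = 9.
  α_3 = 11: Horner steps 4 → 11 → 2, so m(11) = 2.
  α_4 = 10: Horner steps 4 → 7 → 3, so m(10) = 3.
  α_5 = 1: Horner steps 4 → 10 → 8, so m(1) = 8.
  α_6 = 8: Horner steps 4 → 12 → 3, so m(8) = 3.
Codeword c = [0, 9, 2, 3, 8, 3] ∈ F_13^6.


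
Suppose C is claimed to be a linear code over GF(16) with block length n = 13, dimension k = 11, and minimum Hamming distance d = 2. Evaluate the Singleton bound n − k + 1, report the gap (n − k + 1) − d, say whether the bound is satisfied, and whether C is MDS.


Singleton RHS = n − k + 1 = 3, slack = 1, bound satisfied, not MDS.

Singleton bound: d ≤ n − k + 1.
Here n = 13, k = 11, so n − k + 1 = 3.
Given d = 2, check d ≤ 3: YES.
Slack = (n − k + 1) − d = 1.
The code is NOT MDS (slack = 1 > 0).
Description: the claimed parameters are [13, 11, 2]_16; such a code would be non-MDS.


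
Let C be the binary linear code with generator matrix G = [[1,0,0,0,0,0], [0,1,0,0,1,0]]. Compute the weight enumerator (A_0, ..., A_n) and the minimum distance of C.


Weight distribution: A_0 = 1, A_1 = 1, A_2 = 1, A_3 = 1. Minimum distance d = 1.

Enumerate all 2^2 = 4 messages m ∈ F_2^2.
For each, compute codeword c = mG in F_2^6, then tally its weight.
  m = 00 → c = 000000, weight = 0.
  m = 10 → c = 100000, weight = 1.
  m = 01 → c = 010010, weight = 2.
  m = 11 → c = 110010, weight = 3.
Tally weights:
  weight 0: 1 codewords.
  weight 1: 1 codewords.
  weight 2: 1 codewords.
  weight 3: 1 codewords.
Minimum distance d = smallest w > 0 with A_w > 0 = 1.
Sanity: Σ A_w = 4 = 2^2 = 4 ✓.


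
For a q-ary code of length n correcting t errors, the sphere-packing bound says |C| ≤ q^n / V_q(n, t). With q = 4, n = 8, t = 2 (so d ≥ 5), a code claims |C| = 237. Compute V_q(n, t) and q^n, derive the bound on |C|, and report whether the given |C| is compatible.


V_q(n, t) = 277, q^n = 65536, Hamming bound = 236, |C| = 237 > bound (violated).

Step 1: Compute V_q(n, t) = Σ_{j=0}^2 C(n, j) (q−1)^j.
  j = 0: C(8,0)·(3)^0 = 1·1 = 1.
  j = 1: C(8,1)·(3)^1 = 8·3 = 24.
  j = 2: C(8,2)·(3)^2 = 28·9 = 252.
  V_q(n, t) = 1 + 24 + 252 = 277.
Step 2: q^n = 4^8 = 65536.
Step 3: Hamming bound ⌊q^n / V_q(n,t)⌋ = ⌊65536/277⌋ = 236.
Step 4: Compare |C| = 237 to 236: violated.
The claimed |C| lies above the Hamming bound, so no 4-ary code of length 8 with d ≥ 5 can have 237 codewords.


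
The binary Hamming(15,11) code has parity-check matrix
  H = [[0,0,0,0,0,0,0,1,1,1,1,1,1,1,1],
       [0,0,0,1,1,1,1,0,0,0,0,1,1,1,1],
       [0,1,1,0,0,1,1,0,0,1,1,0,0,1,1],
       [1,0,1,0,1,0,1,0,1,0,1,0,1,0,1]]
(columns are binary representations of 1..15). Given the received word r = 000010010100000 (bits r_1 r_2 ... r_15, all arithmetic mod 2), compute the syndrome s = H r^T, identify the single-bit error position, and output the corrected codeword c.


s = (0, 1, 1, 1)^T, error position = 7, corrected codeword c = 000010110100000

Compute s = H r^T mod 2 one row at a time:
  s_1 = 1 + 0 + 1 + 0 + 0 + 0 + 0 + 0 = 2 ≡ 0 (mod 2).
  s_2 = 0 + 1 + 0 + 0 + 0 + 0 + 0 + 0 = 1 ≡ 1 (mod 2).
  s_3 = 0 + 0 + 0 + 0 + 1 + 0 + 0 + 0 = 1 ≡ 1 (mod 2).
  s_4 = 0 + 0 + 1 + 0 + 0 + 0 + 0 + 0 = 1 ≡ 1 (mod 2).
s = (0, 1, 1, 1)^T — this equals column 7 of H (binary 0111), so error is at position 7.
Correct: flip bit 7 of r = 000010010100000 to get c = 000010110100000.
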